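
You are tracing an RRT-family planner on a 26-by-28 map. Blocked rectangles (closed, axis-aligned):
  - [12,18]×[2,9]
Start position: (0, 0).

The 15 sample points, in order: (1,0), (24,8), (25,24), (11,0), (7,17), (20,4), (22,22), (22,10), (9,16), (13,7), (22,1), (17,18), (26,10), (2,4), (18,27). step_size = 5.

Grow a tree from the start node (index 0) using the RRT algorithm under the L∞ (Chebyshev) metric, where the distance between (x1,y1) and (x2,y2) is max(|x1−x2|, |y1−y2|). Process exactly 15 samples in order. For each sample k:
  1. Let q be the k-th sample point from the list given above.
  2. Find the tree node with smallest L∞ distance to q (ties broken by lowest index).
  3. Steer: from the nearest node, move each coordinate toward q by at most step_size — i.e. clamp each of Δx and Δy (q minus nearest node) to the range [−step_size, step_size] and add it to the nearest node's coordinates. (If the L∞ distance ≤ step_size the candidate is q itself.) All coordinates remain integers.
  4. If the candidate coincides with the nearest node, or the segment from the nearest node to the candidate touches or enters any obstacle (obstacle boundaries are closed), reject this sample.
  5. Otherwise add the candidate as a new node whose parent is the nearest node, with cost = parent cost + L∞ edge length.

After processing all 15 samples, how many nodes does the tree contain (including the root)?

Node count: 14

1. q=(1,0) nearest=0 d=1 new=(1,0) → add node 1 parent=0 cost=1
2. q=(24,8) nearest=1 d=23 new=(6,5) → add node 2 parent=1 cost=6
3. q=(25,24) nearest=2 d=19 new=(11,10) → add node 3 parent=2 cost=11
4. q=(11,0) nearest=2 d=5 new=(11,0) → add node 4 parent=2 cost=11
5. q=(7,17) nearest=3 d=7 new=(7,15) → add node 5 parent=3 cost=16
6. q=(20,4) nearest=3 d=9 new=(16,5) → blocked by [12,18]×[2,9], reject
7. q=(22,22) nearest=3 d=12 new=(16,15) → add node 6 parent=3 cost=16
8. q=(22,10) nearest=6 d=6 new=(21,10) → add node 7 parent=6 cost=21
9. q=(9,16) nearest=5 d=2 new=(9,16) → add node 8 parent=5 cost=18
10. q=(13,7) nearest=3 d=3 new=(13,7) → blocked by [12,18]×[2,9], reject
11. q=(22,1) nearest=7 d=9 new=(22,5) → add node 9 parent=7 cost=26
12. q=(17,18) nearest=6 d=3 new=(17,18) → add node 10 parent=6 cost=19
13. q=(26,10) nearest=7 d=5 new=(26,10) → add node 11 parent=7 cost=26
14. q=(2,4) nearest=0 d=4 new=(2,4) → add node 12 parent=0 cost=4
15. q=(18,27) nearest=10 d=9 new=(18,23) → add node 13 parent=10 cost=24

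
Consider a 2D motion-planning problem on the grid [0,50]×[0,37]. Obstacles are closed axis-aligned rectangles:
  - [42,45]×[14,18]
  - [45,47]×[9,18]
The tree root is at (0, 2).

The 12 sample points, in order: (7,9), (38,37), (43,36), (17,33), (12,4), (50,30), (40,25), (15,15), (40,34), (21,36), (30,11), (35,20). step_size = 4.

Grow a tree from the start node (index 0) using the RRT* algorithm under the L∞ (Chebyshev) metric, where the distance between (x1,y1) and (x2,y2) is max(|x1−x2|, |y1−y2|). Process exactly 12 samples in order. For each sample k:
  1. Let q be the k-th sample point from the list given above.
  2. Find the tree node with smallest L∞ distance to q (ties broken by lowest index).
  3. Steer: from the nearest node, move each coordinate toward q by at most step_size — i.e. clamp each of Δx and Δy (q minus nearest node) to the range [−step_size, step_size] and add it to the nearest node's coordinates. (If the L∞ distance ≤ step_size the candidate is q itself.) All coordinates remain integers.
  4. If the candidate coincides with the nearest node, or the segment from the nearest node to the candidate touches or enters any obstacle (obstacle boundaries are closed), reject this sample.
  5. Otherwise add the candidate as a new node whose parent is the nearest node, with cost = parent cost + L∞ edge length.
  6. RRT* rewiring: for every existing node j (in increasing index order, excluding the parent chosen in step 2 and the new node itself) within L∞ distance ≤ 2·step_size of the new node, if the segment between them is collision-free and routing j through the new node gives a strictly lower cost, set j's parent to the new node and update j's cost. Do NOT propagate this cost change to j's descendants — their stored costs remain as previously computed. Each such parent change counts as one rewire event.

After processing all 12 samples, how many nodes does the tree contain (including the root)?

1. q=(7,9) nearest=0 d=7 new=(4,6) → add node 1 parent=0 cost=4
2. q=(38,37) nearest=1 d=34 new=(8,10) → add node 2 parent=1 cost=8
3. q=(43,36) nearest=2 d=35 new=(12,14) → add node 3 parent=2 cost=12
4. q=(17,33) nearest=3 d=19 new=(16,18) → add node 4 parent=3 cost=16
5. q=(12,4) nearest=2 d=6 new=(12,6) → add node 5 parent=2 cost=12
6. q=(50,30) nearest=4 d=34 new=(20,22) → add node 6 parent=4 cost=20
7. q=(40,25) nearest=6 d=20 new=(24,25) → add node 7 parent=6 cost=24
8. q=(15,15) nearest=3 d=3 new=(15,15) → add node 8 parent=3 cost=15
9. q=(40,34) nearest=7 d=16 new=(28,29) → add node 9 parent=7 cost=28
10. q=(21,36) nearest=9 d=7 new=(24,33) → add node 10 parent=9 cost=32
11. q=(30,11) nearest=6 d=11 new=(24,18) → add node 11 parent=6 cost=24
12. q=(35,20) nearest=9 d=9 new=(32,25) → add node 12 parent=9 cost=32

Node count: 13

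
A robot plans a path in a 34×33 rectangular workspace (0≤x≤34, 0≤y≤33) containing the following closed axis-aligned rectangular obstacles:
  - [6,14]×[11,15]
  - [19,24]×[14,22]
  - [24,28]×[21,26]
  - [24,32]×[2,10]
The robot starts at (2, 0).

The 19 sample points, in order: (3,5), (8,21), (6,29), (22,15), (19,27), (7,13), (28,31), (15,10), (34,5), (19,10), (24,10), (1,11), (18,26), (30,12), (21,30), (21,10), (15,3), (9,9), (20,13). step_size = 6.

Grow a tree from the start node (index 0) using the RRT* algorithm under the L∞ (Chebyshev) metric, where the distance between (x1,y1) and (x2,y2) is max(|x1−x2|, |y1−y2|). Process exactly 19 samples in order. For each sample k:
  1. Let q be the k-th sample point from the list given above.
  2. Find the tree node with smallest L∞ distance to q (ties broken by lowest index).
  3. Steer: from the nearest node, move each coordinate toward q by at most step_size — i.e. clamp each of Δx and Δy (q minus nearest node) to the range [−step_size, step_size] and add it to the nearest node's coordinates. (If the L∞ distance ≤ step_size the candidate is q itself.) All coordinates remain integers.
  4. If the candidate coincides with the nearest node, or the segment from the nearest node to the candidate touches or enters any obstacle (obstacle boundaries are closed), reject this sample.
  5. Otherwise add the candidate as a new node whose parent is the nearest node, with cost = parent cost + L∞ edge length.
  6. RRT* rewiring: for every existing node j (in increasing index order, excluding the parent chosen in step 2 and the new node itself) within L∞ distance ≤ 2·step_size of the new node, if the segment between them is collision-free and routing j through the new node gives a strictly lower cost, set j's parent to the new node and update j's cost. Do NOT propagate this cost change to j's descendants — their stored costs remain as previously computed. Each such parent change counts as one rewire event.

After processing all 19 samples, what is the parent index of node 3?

Parent of node 3: 2

1. q=(3,5) nearest=0 d=5 new=(3,5) → add node 1 parent=0 cost=5
2. q=(8,21) nearest=1 d=16 new=(8,11) → blocked by [6,14]×[11,15], reject
3. q=(6,29) nearest=1 d=24 new=(6,11) → blocked by [6,14]×[11,15], reject
4. q=(22,15) nearest=1 d=19 new=(9,11) → blocked by [6,14]×[11,15], reject
5. q=(19,27) nearest=1 d=22 new=(9,11) → blocked by [6,14]×[11,15], reject
6. q=(7,13) nearest=1 d=8 new=(7,11) → blocked by [6,14]×[11,15], reject
7. q=(28,31) nearest=1 d=26 new=(9,11) → blocked by [6,14]×[11,15], reject
8. q=(15,10) nearest=1 d=12 new=(9,10) → add node 2 parent=1 cost=11
9. q=(34,5) nearest=2 d=25 new=(15,5) → add node 3 parent=2 cost=17
10. q=(19,10) nearest=3 d=5 new=(19,10) → add node 4 parent=3 cost=22
11. q=(24,10) nearest=4 d=5 new=(24,10) → blocked by [24,32]×[2,10], reject
12. q=(1,11) nearest=1 d=6 new=(1,11) → add node 5 parent=1 cost=11
13. q=(18,26) nearest=2 d=16 new=(15,16) → blocked by [6,14]×[11,15], reject
14. q=(30,12) nearest=4 d=11 new=(25,12) → add node 6 parent=4 cost=28
15. q=(21,30) nearest=6 d=18 new=(21,18) → blocked by [19,24]×[14,22], reject
16. q=(21,10) nearest=4 d=2 new=(21,10) → add node 7 parent=4 cost=24
17. q=(15,3) nearest=3 d=2 new=(15,3) → add node 8 parent=3 cost=19
18. q=(9,9) nearest=2 d=1 new=(9,9) → add node 9 parent=2 cost=12; rewire 8→9 (18<19)
19. q=(20,13) nearest=4 d=3 new=(20,13) → add node 10 parent=4 cost=25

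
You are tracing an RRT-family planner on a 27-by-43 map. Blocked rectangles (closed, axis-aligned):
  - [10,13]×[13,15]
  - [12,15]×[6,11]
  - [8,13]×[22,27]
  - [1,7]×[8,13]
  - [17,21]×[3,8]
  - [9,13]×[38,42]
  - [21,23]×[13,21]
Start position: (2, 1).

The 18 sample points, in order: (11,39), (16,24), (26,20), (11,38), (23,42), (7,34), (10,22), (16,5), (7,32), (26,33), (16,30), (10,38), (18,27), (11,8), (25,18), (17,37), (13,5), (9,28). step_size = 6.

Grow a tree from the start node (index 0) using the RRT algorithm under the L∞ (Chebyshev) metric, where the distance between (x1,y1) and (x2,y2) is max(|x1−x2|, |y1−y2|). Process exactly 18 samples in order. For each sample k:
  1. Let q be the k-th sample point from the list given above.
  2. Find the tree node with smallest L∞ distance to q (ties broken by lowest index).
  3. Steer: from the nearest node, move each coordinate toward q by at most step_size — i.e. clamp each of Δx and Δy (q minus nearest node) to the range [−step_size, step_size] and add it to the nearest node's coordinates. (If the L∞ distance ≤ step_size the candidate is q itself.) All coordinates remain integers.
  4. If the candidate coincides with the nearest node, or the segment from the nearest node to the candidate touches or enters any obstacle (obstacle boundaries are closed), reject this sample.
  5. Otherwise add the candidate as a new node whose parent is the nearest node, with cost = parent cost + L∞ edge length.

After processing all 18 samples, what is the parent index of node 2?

1. q=(11,39) nearest=0 d=38 new=(8,7) → add node 1 parent=0 cost=6
2. q=(16,24) nearest=1 d=17 new=(14,13) → blocked by [12,15]×[6,11], reject
3. q=(26,20) nearest=1 d=18 new=(14,13) → blocked by [12,15]×[6,11], reject
4. q=(11,38) nearest=1 d=31 new=(11,13) → blocked by [10,13]×[13,15], reject
5. q=(23,42) nearest=1 d=35 new=(14,13) → blocked by [12,15]×[6,11], reject
6. q=(7,34) nearest=1 d=27 new=(7,13) → blocked by [1,7]×[8,13], reject
7. q=(10,22) nearest=1 d=15 new=(10,13) → blocked by [10,13]×[13,15], reject
8. q=(16,5) nearest=1 d=8 new=(14,5) → add node 2 parent=1 cost=12
9. q=(7,32) nearest=1 d=25 new=(7,13) → blocked by [1,7]×[8,13], reject
10. q=(26,33) nearest=1 d=26 new=(14,13) → blocked by [12,15]×[6,11], reject
11. q=(16,30) nearest=1 d=23 new=(14,13) → blocked by [12,15]×[6,11], reject
12. q=(10,38) nearest=1 d=31 new=(10,13) → blocked by [10,13]×[13,15], reject
13. q=(18,27) nearest=1 d=20 new=(14,13) → blocked by [12,15]×[6,11], reject
14. q=(11,8) nearest=1 d=3 new=(11,8) → add node 3 parent=1 cost=9
15. q=(25,18) nearest=2 d=13 new=(20,11) → blocked by [12,15]×[6,11], reject
16. q=(17,37) nearest=3 d=29 new=(17,14) → blocked by [12,15]×[6,11], reject
17. q=(13,5) nearest=2 d=1 new=(13,5) → add node 4 parent=2 cost=13
18. q=(9,28) nearest=3 d=20 new=(9,14) → add node 5 parent=3 cost=15

Parent of node 2: 1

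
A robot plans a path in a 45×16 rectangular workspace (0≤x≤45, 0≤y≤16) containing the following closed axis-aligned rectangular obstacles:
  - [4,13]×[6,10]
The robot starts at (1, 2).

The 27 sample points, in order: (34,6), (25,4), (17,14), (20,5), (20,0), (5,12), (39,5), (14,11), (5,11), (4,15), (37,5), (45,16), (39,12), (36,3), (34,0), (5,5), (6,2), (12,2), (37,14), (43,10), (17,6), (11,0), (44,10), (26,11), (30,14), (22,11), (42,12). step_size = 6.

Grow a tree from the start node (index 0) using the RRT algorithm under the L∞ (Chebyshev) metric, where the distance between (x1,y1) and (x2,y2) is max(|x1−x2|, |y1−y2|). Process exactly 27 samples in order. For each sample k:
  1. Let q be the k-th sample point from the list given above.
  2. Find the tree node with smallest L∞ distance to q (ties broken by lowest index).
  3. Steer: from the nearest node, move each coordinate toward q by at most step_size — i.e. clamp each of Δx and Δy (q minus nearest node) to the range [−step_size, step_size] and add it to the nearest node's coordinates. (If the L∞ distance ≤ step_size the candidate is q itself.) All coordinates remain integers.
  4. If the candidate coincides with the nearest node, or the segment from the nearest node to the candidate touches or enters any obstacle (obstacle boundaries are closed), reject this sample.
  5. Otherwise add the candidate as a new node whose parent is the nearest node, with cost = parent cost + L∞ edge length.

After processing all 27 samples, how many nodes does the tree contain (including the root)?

1. q=(34,6) nearest=0 d=33 new=(7,6) → blocked by [4,13]×[6,10], reject
2. q=(25,4) nearest=0 d=24 new=(7,4) → add node 1 parent=0 cost=6
3. q=(17,14) nearest=1 d=10 new=(13,10) → blocked by [4,13]×[6,10], reject
4. q=(20,5) nearest=1 d=13 new=(13,5) → add node 2 parent=1 cost=12
5. q=(20,0) nearest=2 d=7 new=(19,0) → add node 3 parent=2 cost=18
6. q=(5,12) nearest=1 d=8 new=(5,10) → blocked by [4,13]×[6,10], reject
7. q=(39,5) nearest=3 d=20 new=(25,5) → add node 4 parent=3 cost=24
8. q=(14,11) nearest=2 d=6 new=(14,11) → add node 5 parent=2 cost=18
9. q=(5,11) nearest=1 d=7 new=(5,10) → blocked by [4,13]×[6,10], reject
10. q=(4,15) nearest=2 d=10 new=(7,11) → blocked by [4,13]×[6,10], reject
11. q=(37,5) nearest=4 d=12 new=(31,5) → add node 6 parent=4 cost=30
12. q=(45,16) nearest=6 d=14 new=(37,11) → add node 7 parent=6 cost=36
13. q=(39,12) nearest=7 d=2 new=(39,12) → add node 8 parent=7 cost=38
14. q=(36,3) nearest=6 d=5 new=(36,3) → add node 9 parent=6 cost=35
15. q=(34,0) nearest=9 d=3 new=(34,0) → add node 10 parent=9 cost=38
16. q=(5,5) nearest=1 d=2 new=(5,5) → add node 11 parent=1 cost=8
17. q=(6,2) nearest=1 d=2 new=(6,2) → add node 12 parent=1 cost=8
18. q=(12,2) nearest=2 d=3 new=(12,2) → add node 13 parent=2 cost=15
19. q=(37,14) nearest=8 d=2 new=(37,14) → add node 14 parent=8 cost=40
20. q=(43,10) nearest=8 d=4 new=(43,10) → add node 15 parent=8 cost=42
21. q=(17,6) nearest=2 d=4 new=(17,6) → add node 16 parent=2 cost=16
22. q=(11,0) nearest=13 d=2 new=(11,0) → add node 17 parent=13 cost=17
23. q=(44,10) nearest=15 d=1 new=(44,10) → add node 18 parent=15 cost=43
24. q=(26,11) nearest=4 d=6 new=(26,11) → add node 19 parent=4 cost=30
25. q=(30,14) nearest=19 d=4 new=(30,14) → add node 20 parent=19 cost=34
26. q=(22,11) nearest=19 d=4 new=(22,11) → add node 21 parent=19 cost=34
27. q=(42,12) nearest=15 d=2 new=(42,12) → add node 22 parent=15 cost=44

Node count: 23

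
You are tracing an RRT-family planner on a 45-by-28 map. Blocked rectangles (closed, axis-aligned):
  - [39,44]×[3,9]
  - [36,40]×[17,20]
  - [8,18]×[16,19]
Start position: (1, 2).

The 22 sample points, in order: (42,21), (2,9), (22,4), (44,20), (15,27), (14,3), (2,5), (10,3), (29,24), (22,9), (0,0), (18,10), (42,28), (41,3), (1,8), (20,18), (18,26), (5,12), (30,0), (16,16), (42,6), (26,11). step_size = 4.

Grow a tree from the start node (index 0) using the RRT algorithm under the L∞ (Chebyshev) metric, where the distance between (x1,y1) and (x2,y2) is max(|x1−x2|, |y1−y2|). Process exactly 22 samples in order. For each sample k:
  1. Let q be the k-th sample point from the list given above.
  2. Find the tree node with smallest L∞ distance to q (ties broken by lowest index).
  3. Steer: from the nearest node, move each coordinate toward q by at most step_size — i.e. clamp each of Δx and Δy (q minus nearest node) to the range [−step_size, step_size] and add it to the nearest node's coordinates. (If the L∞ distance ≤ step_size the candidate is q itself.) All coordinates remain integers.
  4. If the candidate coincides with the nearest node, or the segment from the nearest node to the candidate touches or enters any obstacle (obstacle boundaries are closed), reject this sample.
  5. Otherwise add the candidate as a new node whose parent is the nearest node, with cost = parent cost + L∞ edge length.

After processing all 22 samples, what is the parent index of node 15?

Parent of node 15: 2

1. q=(42,21) nearest=0 d=41 new=(5,6) → add node 1 parent=0 cost=4
2. q=(2,9) nearest=1 d=3 new=(2,9) → add node 2 parent=1 cost=7
3. q=(22,4) nearest=1 d=17 new=(9,4) → add node 3 parent=1 cost=8
4. q=(44,20) nearest=3 d=35 new=(13,8) → add node 4 parent=3 cost=12
5. q=(15,27) nearest=2 d=18 new=(6,13) → add node 5 parent=2 cost=11
6. q=(14,3) nearest=3 d=5 new=(13,3) → add node 6 parent=3 cost=12
7. q=(2,5) nearest=0 d=3 new=(2,5) → add node 7 parent=0 cost=3
8. q=(10,3) nearest=3 d=1 new=(10,3) → add node 8 parent=3 cost=9
9. q=(29,24) nearest=4 d=16 new=(17,12) → add node 9 parent=4 cost=16
10. q=(22,9) nearest=9 d=5 new=(21,9) → add node 10 parent=9 cost=20
11. q=(0,0) nearest=0 d=2 new=(0,0) → add node 11 parent=0 cost=2
12. q=(18,10) nearest=9 d=2 new=(18,10) → add node 12 parent=9 cost=18
13. q=(42,28) nearest=10 d=21 new=(25,13) → add node 13 parent=10 cost=24
14. q=(41,3) nearest=13 d=16 new=(29,9) → add node 14 parent=13 cost=28
15. q=(1,8) nearest=2 d=1 new=(1,8) → add node 15 parent=2 cost=8
16. q=(20,18) nearest=13 d=5 new=(21,17) → add node 16 parent=13 cost=28
17. q=(18,26) nearest=16 d=9 new=(18,21) → add node 17 parent=16 cost=32
18. q=(5,12) nearest=5 d=1 new=(5,12) → add node 18 parent=5 cost=12
19. q=(30,0) nearest=10 d=9 new=(25,5) → add node 19 parent=10 cost=24
20. q=(16,16) nearest=9 d=4 new=(16,16) → blocked by [8,18]×[16,19], reject
21. q=(42,6) nearest=14 d=13 new=(33,6) → add node 20 parent=14 cost=32
22. q=(26,11) nearest=13 d=2 new=(26,11) → add node 21 parent=13 cost=26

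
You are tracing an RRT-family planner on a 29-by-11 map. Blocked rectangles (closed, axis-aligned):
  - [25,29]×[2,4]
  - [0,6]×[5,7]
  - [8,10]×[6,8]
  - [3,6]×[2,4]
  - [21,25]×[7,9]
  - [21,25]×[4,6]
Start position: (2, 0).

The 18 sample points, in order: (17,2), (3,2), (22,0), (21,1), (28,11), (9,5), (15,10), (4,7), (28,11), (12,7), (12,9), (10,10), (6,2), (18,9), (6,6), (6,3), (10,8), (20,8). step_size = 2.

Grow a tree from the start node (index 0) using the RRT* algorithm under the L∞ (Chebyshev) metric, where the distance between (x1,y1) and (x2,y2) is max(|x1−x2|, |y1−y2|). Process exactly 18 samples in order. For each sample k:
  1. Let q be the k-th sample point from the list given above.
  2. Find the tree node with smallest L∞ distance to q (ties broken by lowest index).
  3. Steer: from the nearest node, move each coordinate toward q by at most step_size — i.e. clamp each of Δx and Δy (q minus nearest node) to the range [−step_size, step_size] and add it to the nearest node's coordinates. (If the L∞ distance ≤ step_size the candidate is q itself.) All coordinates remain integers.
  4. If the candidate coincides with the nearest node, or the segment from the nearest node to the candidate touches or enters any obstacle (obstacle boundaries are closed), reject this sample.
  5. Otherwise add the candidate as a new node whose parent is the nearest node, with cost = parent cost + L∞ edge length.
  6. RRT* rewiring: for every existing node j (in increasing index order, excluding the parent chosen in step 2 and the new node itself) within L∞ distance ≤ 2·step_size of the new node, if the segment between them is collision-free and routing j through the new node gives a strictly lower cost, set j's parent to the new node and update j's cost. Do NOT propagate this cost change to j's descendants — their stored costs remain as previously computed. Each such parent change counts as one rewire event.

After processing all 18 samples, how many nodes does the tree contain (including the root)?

1. q=(17,2) nearest=0 d=15 new=(4,2) → blocked by [3,6]×[2,4], reject
2. q=(3,2) nearest=0 d=2 new=(3,2) → blocked by [3,6]×[2,4], reject
3. q=(22,0) nearest=0 d=20 new=(4,0) → add node 1 parent=0 cost=2
4. q=(21,1) nearest=1 d=17 new=(6,1) → add node 2 parent=1 cost=4
5. q=(28,11) nearest=2 d=22 new=(8,3) → add node 3 parent=2 cost=6
6. q=(9,5) nearest=3 d=2 new=(9,5) → add node 4 parent=3 cost=8
7. q=(15,10) nearest=4 d=6 new=(11,7) → blocked by [8,10]×[6,8], reject
8. q=(4,7) nearest=3 d=4 new=(6,5) → blocked by [0,6]×[5,7], reject
9. q=(28,11) nearest=4 d=19 new=(11,7) → blocked by [8,10]×[6,8], reject
10. q=(12,7) nearest=4 d=3 new=(11,7) → blocked by [8,10]×[6,8], reject
11. q=(12,9) nearest=4 d=4 new=(11,7) → blocked by [8,10]×[6,8], reject
12. q=(10,10) nearest=4 d=5 new=(10,7) → blocked by [8,10]×[6,8], reject
13. q=(6,2) nearest=2 d=1 new=(6,2) → blocked by [3,6]×[2,4], reject
14. q=(18,9) nearest=4 d=9 new=(11,7) → blocked by [8,10]×[6,8], reject
15. q=(6,6) nearest=3 d=3 new=(6,5) → blocked by [0,6]×[5,7], reject
16. q=(6,3) nearest=2 d=2 new=(6,3) → blocked by [3,6]×[2,4], reject
17. q=(10,8) nearest=4 d=3 new=(10,7) → blocked by [8,10]×[6,8], reject
18. q=(20,8) nearest=4 d=11 new=(11,7) → blocked by [8,10]×[6,8], reject

Node count: 5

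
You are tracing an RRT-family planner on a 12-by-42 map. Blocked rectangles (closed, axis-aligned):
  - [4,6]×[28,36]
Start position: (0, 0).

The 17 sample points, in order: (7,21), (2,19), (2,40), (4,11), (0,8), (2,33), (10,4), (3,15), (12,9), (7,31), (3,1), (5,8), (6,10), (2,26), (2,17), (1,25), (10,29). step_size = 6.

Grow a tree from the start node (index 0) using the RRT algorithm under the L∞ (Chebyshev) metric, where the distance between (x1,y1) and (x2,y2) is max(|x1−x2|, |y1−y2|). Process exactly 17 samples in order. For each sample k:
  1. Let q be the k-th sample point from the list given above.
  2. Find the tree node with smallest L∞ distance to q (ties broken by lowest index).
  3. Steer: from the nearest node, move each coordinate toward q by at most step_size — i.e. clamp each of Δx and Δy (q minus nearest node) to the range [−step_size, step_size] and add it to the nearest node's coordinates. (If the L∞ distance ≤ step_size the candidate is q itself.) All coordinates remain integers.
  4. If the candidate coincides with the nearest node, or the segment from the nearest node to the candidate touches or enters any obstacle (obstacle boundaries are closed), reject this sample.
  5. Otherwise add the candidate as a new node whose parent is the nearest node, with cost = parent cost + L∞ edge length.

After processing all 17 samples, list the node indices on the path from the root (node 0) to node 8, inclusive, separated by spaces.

1. q=(7,21) nearest=0 d=21 new=(6,6) → add node 1 parent=0 cost=6
2. q=(2,19) nearest=1 d=13 new=(2,12) → add node 2 parent=1 cost=12
3. q=(2,40) nearest=2 d=28 new=(2,18) → add node 3 parent=2 cost=18
4. q=(4,11) nearest=2 d=2 new=(4,11) → add node 4 parent=2 cost=14
5. q=(0,8) nearest=2 d=4 new=(0,8) → add node 5 parent=2 cost=16
6. q=(2,33) nearest=3 d=15 new=(2,24) → add node 6 parent=3 cost=24
7. q=(10,4) nearest=1 d=4 new=(10,4) → add node 7 parent=1 cost=10
8. q=(3,15) nearest=2 d=3 new=(3,15) → add node 8 parent=2 cost=15
9. q=(12,9) nearest=7 d=5 new=(12,9) → add node 9 parent=7 cost=15
10. q=(7,31) nearest=6 d=7 new=(7,30) → blocked by [4,6]×[28,36], reject
11. q=(3,1) nearest=0 d=3 new=(3,1) → add node 10 parent=0 cost=3
12. q=(5,8) nearest=1 d=2 new=(5,8) → add node 11 parent=1 cost=8
13. q=(6,10) nearest=4 d=2 new=(6,10) → add node 12 parent=4 cost=16
14. q=(2,26) nearest=6 d=2 new=(2,26) → add node 13 parent=6 cost=26
15. q=(2,17) nearest=3 d=1 new=(2,17) → add node 14 parent=3 cost=19
16. q=(1,25) nearest=6 d=1 new=(1,25) → add node 15 parent=6 cost=25
17. q=(10,29) nearest=6 d=8 new=(8,29) → add node 16 parent=6 cost=30

Path: 0 1 2 8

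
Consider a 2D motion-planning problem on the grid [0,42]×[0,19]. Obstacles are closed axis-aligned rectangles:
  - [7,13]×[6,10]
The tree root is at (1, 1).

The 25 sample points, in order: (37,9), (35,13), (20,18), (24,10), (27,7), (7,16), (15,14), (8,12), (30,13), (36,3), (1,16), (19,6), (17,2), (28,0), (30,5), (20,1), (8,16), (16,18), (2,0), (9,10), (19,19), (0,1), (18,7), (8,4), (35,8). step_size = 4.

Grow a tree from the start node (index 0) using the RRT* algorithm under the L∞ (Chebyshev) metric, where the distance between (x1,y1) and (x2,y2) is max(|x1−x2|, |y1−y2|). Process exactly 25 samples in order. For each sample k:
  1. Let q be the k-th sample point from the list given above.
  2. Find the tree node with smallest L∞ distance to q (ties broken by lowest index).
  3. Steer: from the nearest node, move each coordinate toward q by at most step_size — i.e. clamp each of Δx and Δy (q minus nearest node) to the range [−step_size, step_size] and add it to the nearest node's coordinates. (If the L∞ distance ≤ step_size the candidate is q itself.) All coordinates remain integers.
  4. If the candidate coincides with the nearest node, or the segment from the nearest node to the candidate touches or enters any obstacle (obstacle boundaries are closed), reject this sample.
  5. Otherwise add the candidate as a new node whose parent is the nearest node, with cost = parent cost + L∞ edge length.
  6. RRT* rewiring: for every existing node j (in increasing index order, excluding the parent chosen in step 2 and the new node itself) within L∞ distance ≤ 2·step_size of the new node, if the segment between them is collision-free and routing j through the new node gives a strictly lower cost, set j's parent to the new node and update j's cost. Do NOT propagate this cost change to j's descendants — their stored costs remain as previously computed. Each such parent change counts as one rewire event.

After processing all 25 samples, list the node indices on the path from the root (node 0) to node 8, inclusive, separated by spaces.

1. q=(37,9) nearest=0 d=36 new=(5,5) → add node 1 parent=0 cost=4
2. q=(35,13) nearest=1 d=30 new=(9,9) → blocked by [7,13]×[6,10], reject
3. q=(20,18) nearest=1 d=15 new=(9,9) → blocked by [7,13]×[6,10], reject
4. q=(24,10) nearest=1 d=19 new=(9,9) → blocked by [7,13]×[6,10], reject
5. q=(27,7) nearest=1 d=22 new=(9,7) → blocked by [7,13]×[6,10], reject
6. q=(7,16) nearest=1 d=11 new=(7,9) → blocked by [7,13]×[6,10], reject
7. q=(15,14) nearest=1 d=10 new=(9,9) → blocked by [7,13]×[6,10], reject
8. q=(8,12) nearest=1 d=7 new=(8,9) → blocked by [7,13]×[6,10], reject
9. q=(30,13) nearest=1 d=25 new=(9,9) → blocked by [7,13]×[6,10], reject
10. q=(36,3) nearest=1 d=31 new=(9,3) → add node 2 parent=1 cost=8
11. q=(1,16) nearest=1 d=11 new=(1,9) → add node 3 parent=1 cost=8
12. q=(19,6) nearest=2 d=10 new=(13,6) → blocked by [7,13]×[6,10], reject
13. q=(17,2) nearest=2 d=8 new=(13,2) → add node 4 parent=2 cost=12
14. q=(28,0) nearest=4 d=15 new=(17,0) → add node 5 parent=4 cost=16
15. q=(30,5) nearest=5 d=13 new=(21,4) → add node 6 parent=5 cost=20
16. q=(20,1) nearest=5 d=3 new=(20,1) → add node 7 parent=5 cost=19
17. q=(8,16) nearest=3 d=7 new=(5,13) → add node 8 parent=3 cost=12
18. q=(16,18) nearest=8 d=11 new=(9,17) → add node 9 parent=8 cost=16
19. q=(2,0) nearest=0 d=1 new=(2,0) → add node 10 parent=0 cost=1
20. q=(9,10) nearest=8 d=4 new=(9,10) → blocked by [7,13]×[6,10], reject
21. q=(19,19) nearest=9 d=10 new=(13,19) → add node 11 parent=9 cost=20
22. q=(0,1) nearest=0 d=1 new=(0,1) → add node 12 parent=0 cost=1
23. q=(18,7) nearest=6 d=3 new=(18,7) → add node 13 parent=6 cost=23
24. q=(8,4) nearest=2 d=1 new=(8,4) → add node 14 parent=2 cost=9
25. q=(35,8) nearest=6 d=14 new=(25,8) → add node 15 parent=6 cost=24

Path: 0 1 3 8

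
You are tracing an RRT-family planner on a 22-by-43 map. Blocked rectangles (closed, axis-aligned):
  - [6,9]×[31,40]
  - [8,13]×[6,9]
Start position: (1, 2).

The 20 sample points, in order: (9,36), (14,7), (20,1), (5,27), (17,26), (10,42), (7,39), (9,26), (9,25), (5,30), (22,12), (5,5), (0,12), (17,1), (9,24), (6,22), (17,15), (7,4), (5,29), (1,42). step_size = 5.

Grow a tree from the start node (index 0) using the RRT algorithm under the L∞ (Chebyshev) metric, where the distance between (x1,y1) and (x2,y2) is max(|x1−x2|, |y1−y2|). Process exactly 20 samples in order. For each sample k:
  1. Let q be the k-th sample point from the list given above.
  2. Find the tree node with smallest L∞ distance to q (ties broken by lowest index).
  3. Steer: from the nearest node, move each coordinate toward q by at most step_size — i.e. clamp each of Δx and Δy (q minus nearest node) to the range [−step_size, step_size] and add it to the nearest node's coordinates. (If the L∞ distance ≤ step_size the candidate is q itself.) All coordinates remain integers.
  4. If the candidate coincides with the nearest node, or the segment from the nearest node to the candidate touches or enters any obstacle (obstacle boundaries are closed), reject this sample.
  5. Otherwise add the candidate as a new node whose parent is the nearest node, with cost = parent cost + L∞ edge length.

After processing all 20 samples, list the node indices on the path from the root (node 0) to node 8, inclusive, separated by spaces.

1. q=(9,36) nearest=0 d=34 new=(6,7) → add node 1 parent=0 cost=5
2. q=(14,7) nearest=1 d=8 new=(11,7) → blocked by [8,13]×[6,9], reject
3. q=(20,1) nearest=1 d=14 new=(11,2) → add node 2 parent=1 cost=10
4. q=(5,27) nearest=1 d=20 new=(5,12) → add node 3 parent=1 cost=10
5. q=(17,26) nearest=3 d=14 new=(10,17) → add node 4 parent=3 cost=15
6. q=(10,42) nearest=4 d=25 new=(10,22) → add node 5 parent=4 cost=20
7. q=(7,39) nearest=5 d=17 new=(7,27) → add node 6 parent=5 cost=25
8. q=(9,26) nearest=6 d=2 new=(9,26) → add node 7 parent=6 cost=27
9. q=(9,25) nearest=7 d=1 new=(9,25) → add node 8 parent=7 cost=28
10. q=(5,30) nearest=6 d=3 new=(5,30) → add node 9 parent=6 cost=28
11. q=(22,12) nearest=2 d=11 new=(16,7) → add node 10 parent=2 cost=15
12. q=(5,5) nearest=1 d=2 new=(5,5) → add node 11 parent=1 cost=7
13. q=(0,12) nearest=3 d=5 new=(0,12) → add node 12 parent=3 cost=15
14. q=(17,1) nearest=2 d=6 new=(16,1) → add node 13 parent=2 cost=15
15. q=(9,24) nearest=8 d=1 new=(9,24) → add node 14 parent=8 cost=29
16. q=(6,22) nearest=8 d=3 new=(6,22) → add node 15 parent=8 cost=31
17. q=(17,15) nearest=4 d=7 new=(15,15) → add node 16 parent=4 cost=20
18. q=(7,4) nearest=11 d=2 new=(7,4) → add node 17 parent=11 cost=9
19. q=(5,29) nearest=9 d=1 new=(5,29) → add node 18 parent=9 cost=29
20. q=(1,42) nearest=9 d=12 new=(1,35) → add node 19 parent=9 cost=33

Path: 0 1 3 4 5 6 7 8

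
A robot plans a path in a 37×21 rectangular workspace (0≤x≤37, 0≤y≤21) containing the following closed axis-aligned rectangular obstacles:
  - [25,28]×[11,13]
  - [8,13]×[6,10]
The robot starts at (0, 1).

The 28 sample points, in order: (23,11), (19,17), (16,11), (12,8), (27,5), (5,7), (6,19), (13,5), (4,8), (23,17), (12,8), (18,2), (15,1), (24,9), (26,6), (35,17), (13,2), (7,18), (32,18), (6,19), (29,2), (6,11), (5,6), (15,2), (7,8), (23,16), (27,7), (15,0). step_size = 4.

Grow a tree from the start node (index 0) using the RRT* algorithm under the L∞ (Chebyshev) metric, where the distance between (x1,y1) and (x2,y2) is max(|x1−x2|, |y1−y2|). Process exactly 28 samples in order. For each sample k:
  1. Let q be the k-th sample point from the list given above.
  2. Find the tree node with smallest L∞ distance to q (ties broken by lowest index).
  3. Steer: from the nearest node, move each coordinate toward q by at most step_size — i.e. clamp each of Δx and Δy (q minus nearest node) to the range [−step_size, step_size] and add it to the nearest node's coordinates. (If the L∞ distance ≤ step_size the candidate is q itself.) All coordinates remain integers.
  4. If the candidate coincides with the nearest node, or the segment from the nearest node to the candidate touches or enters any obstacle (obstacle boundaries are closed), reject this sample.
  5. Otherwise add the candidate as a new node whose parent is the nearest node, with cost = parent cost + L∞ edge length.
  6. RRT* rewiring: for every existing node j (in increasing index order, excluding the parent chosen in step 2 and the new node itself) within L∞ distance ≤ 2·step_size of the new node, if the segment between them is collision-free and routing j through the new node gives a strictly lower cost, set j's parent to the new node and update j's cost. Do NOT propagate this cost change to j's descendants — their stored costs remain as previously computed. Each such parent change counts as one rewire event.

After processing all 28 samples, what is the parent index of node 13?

1. q=(23,11) nearest=0 d=23 new=(4,5) → add node 1 parent=0 cost=4
2. q=(19,17) nearest=1 d=15 new=(8,9) → blocked by [8,13]×[6,10], reject
3. q=(16,11) nearest=1 d=12 new=(8,9) → blocked by [8,13]×[6,10], reject
4. q=(12,8) nearest=1 d=8 new=(8,8) → blocked by [8,13]×[6,10], reject
5. q=(27,5) nearest=1 d=23 new=(8,5) → add node 2 parent=1 cost=8
6. q=(5,7) nearest=1 d=2 new=(5,7) → add node 3 parent=1 cost=6
7. q=(6,19) nearest=3 d=12 new=(6,11) → add node 4 parent=3 cost=10
8. q=(13,5) nearest=2 d=5 new=(12,5) → add node 5 parent=2 cost=12
9. q=(4,8) nearest=3 d=1 new=(4,8) → add node 6 parent=3 cost=7
10. q=(23,17) nearest=5 d=12 new=(16,9) → blocked by [8,13]×[6,10], reject
11. q=(12,8) nearest=5 d=3 new=(12,8) → blocked by [8,13]×[6,10], reject
12. q=(18,2) nearest=5 d=6 new=(16,2) → add node 7 parent=5 cost=16
13. q=(15,1) nearest=7 d=1 new=(15,1) → add node 8 parent=7 cost=17
14. q=(24,9) nearest=7 d=8 new=(20,6) → add node 9 parent=7 cost=20
15. q=(26,6) nearest=9 d=6 new=(24,6) → add node 10 parent=9 cost=24
16. q=(35,17) nearest=10 d=11 new=(28,10) → add node 11 parent=10 cost=28
17. q=(13,2) nearest=8 d=2 new=(13,2) → add node 12 parent=8 cost=19
18. q=(7,18) nearest=4 d=7 new=(7,15) → add node 13 parent=4 cost=14
19. q=(32,18) nearest=11 d=8 new=(32,14) → add node 14 parent=11 cost=32
20. q=(6,19) nearest=13 d=4 new=(6,19) → add node 15 parent=13 cost=18
21. q=(29,2) nearest=10 d=5 new=(28,2) → add node 16 parent=10 cost=28
22. q=(6,11) nearest=4 d=0 → coincident, reject
23. q=(5,6) nearest=1 d=1 new=(5,6) → add node 17 parent=1 cost=5; rewire 12→17 (13<19)
24. q=(15,2) nearest=7 d=1 new=(15,2) → add node 18 parent=7 cost=17
25. q=(7,8) nearest=3 d=2 new=(7,8) → add node 19 parent=3 cost=8
26. q=(23,16) nearest=11 d=6 new=(24,14) → blocked by [25,28]×[11,13], reject
27. q=(27,7) nearest=10 d=3 new=(27,7) → add node 20 parent=10 cost=27
28. q=(15,0) nearest=8 d=1 new=(15,0) → add node 21 parent=8 cost=18

Parent of node 13: 4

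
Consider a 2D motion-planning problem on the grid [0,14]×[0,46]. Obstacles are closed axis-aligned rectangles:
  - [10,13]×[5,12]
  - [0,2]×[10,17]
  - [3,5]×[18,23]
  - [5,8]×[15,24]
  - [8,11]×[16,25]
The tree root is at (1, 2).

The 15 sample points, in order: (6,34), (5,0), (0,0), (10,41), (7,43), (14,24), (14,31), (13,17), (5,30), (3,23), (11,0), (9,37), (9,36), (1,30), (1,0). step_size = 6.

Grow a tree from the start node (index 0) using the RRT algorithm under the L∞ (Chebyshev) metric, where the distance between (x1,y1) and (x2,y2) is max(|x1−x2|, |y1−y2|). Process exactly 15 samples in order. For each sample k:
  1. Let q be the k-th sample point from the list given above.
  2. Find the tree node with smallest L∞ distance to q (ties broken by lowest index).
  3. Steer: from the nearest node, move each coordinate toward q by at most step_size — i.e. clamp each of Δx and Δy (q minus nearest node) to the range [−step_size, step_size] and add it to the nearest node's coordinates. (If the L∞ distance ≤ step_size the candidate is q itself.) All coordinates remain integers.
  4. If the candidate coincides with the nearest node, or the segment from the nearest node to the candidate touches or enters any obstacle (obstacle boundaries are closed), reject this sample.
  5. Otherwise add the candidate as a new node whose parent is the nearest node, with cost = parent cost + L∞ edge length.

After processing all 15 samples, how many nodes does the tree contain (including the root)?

Node count: 14

1. q=(6,34) nearest=0 d=32 new=(6,8) → add node 1 parent=0 cost=6
2. q=(5,0) nearest=0 d=4 new=(5,0) → add node 2 parent=0 cost=4
3. q=(0,0) nearest=0 d=2 new=(0,0) → add node 3 parent=0 cost=2
4. q=(10,41) nearest=1 d=33 new=(10,14) → add node 4 parent=1 cost=12
5. q=(7,43) nearest=4 d=29 new=(7,20) → blocked by [5,8]×[15,24], reject
6. q=(14,24) nearest=4 d=10 new=(14,20) → add node 5 parent=4 cost=18
7. q=(14,31) nearest=5 d=11 new=(14,26) → add node 6 parent=5 cost=24
8. q=(13,17) nearest=4 d=3 new=(13,17) → add node 7 parent=4 cost=15
9. q=(5,30) nearest=6 d=9 new=(8,30) → add node 8 parent=6 cost=30
10. q=(3,23) nearest=8 d=7 new=(3,24) → add node 9 parent=8 cost=36
11. q=(11,0) nearest=2 d=6 new=(11,0) → add node 10 parent=2 cost=10
12. q=(9,37) nearest=8 d=7 new=(9,36) → add node 11 parent=8 cost=36
13. q=(9,36) nearest=11 d=0 → coincident, reject
14. q=(1,30) nearest=9 d=6 new=(1,30) → add node 12 parent=9 cost=42
15. q=(1,0) nearest=3 d=1 new=(1,0) → add node 13 parent=3 cost=3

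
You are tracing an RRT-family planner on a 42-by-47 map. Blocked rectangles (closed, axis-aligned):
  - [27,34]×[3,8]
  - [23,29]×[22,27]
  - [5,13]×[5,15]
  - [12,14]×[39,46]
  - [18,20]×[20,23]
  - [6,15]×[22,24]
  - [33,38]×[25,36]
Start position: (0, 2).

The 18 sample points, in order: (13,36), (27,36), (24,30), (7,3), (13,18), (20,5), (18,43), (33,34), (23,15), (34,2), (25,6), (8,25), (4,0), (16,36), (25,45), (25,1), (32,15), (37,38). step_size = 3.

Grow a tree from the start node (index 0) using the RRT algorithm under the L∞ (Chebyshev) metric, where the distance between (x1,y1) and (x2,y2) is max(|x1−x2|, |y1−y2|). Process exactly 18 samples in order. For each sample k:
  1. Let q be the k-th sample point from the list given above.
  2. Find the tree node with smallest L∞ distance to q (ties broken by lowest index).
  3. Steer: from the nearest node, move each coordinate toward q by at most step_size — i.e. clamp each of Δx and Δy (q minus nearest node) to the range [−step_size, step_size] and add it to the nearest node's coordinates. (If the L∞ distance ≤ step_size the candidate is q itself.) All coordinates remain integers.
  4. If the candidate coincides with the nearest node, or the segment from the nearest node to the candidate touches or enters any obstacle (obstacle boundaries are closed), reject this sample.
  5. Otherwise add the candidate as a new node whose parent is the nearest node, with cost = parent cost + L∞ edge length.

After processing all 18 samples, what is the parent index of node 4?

Parent of node 4: 2

1. q=(13,36) nearest=0 d=34 new=(3,5) → add node 1 parent=0 cost=3
2. q=(27,36) nearest=1 d=31 new=(6,8) → blocked by [5,13]×[5,15], reject
3. q=(24,30) nearest=1 d=25 new=(6,8) → blocked by [5,13]×[5,15], reject
4. q=(7,3) nearest=1 d=4 new=(6,3) → add node 2 parent=1 cost=6
5. q=(13,18) nearest=1 d=13 new=(6,8) → blocked by [5,13]×[5,15], reject
6. q=(20,5) nearest=2 d=14 new=(9,5) → blocked by [5,13]×[5,15], reject
7. q=(18,43) nearest=1 d=38 new=(6,8) → blocked by [5,13]×[5,15], reject
8. q=(33,34) nearest=1 d=30 new=(6,8) → blocked by [5,13]×[5,15], reject
9. q=(23,15) nearest=2 d=17 new=(9,6) → blocked by [5,13]×[5,15], reject
10. q=(34,2) nearest=2 d=28 new=(9,2) → add node 3 parent=2 cost=9
11. q=(25,6) nearest=3 d=16 new=(12,5) → blocked by [5,13]×[5,15], reject
12. q=(8,25) nearest=1 d=20 new=(6,8) → blocked by [5,13]×[5,15], reject
13. q=(4,0) nearest=2 d=3 new=(4,0) → add node 4 parent=2 cost=9
14. q=(16,36) nearest=1 d=31 new=(6,8) → blocked by [5,13]×[5,15], reject
15. q=(25,45) nearest=1 d=40 new=(6,8) → blocked by [5,13]×[5,15], reject
16. q=(25,1) nearest=3 d=16 new=(12,1) → add node 5 parent=3 cost=12
17. q=(32,15) nearest=5 d=20 new=(15,4) → add node 6 parent=5 cost=15
18. q=(37,38) nearest=1 d=34 new=(6,8) → blocked by [5,13]×[5,15], reject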